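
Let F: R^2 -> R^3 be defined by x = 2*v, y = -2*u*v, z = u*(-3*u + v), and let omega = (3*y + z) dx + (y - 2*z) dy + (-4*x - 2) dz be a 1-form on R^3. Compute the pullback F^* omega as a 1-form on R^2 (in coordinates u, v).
F^* omega = (-12*u^2*v + 8*u*v^2 + 48*u*v + 12*u - 8*v^2 - 2*v) du + (2*u*(-6*u^2 + 4*u*v - 3*u - 9*v - 1)) dv

Using F^*(f dg) = (f ∘ F) d(g ∘ F), substitute each coordinate x_i by F_i(u, v) in f_i, and replace dx_i by d F_i = (∂F_i/∂u) du + (∂F_i/∂v) dv.
  For the x component: f_1(F) = u*(-3*u - 5*v); d F_1 = (0) du + (2) dv
  For the y component: f_2(F) = 2*u*(3*u - 2*v); d F_2 = (-2*v) du + (-2*u) dv
  For the z component: f_3(F) = -8*v - 2; d F_3 = (-6*u + v) du + (u) dv
Combining and collecting du, dv coefficients:
  coeff of du: -12*u^2*v + 8*u*v^2 + 48*u*v + 12*u - 8*v^2 - 2*v
  coeff of dv: 2*u*(-6*u^2 + 4*u*v - 3*u - 9*v - 1)
F^* omega = (-12*u^2*v + 8*u*v^2 + 48*u*v + 12*u - 8*v^2 - 2*v) du + (2*u*(-6*u^2 + 4*u*v - 3*u - 9*v - 1)) dv.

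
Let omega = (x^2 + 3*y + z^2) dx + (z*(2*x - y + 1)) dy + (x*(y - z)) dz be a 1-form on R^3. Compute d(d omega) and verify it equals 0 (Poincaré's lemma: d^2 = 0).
d(d omega) = 0

Step 1: d omega = sum_{i<j} (∂f_j/∂x_i - ∂f_i/∂x_j) dx_i ∧ dx_j:
  coeff of dx ∧ dy: 2*z - 3
  coeff of dx ∧ dz: y - 3*z
  coeff of dy ∧ dz: -x + y - 1
Step 2: Apply d again to each 2-form coefficient. The only possible 3-form in R^3 is dx ∧ dy ∧ dz, with coefficient
  ∂(coeff of dy∧dz)/∂x - ∂(coeff of dx∧dz)/∂y + ∂(coeff of dx∧dy)/∂z
  = ∂/∂x (-x + y - 1) - ∂/∂y (y - 3*z) + ∂/∂z (2*z - 3).
Each of these terms simplifies to sums of mixed partials that cancel in pairs. The result is 0 (by equality of mixed partials for smooth functions — Schwarz / Clairaut).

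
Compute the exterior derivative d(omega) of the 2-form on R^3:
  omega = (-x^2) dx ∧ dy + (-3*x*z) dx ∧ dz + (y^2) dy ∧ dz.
d(omega) = 0

For a 2-form omega = sum_{i<j} g_{ij} dx_i ∧ dx_j, the exterior derivative is
  d(omega) = sum_{i<j} d(g_{ij}) ∧ dx_i ∧ dx_j = sum_{i<j, k} (∂g_{ij}/∂x_k) dx_k ∧ dx_i ∧ dx_j.
Expand each term, using dx_k ∧ dx_i ∧ dx_j = sgn(permutation) dx_{(a)} ∧ dx_{(b)} ∧ dx_{(c)} with (a < b < c) sorted:

Collecting like 3-forms: d(omega) = 0.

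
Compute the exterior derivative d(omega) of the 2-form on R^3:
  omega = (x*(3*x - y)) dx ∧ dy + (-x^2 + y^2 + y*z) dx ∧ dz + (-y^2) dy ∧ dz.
d(omega) = (-2*y - z) dx ∧ dy ∧ dz

For a 2-form omega = sum_{i<j} g_{ij} dx_i ∧ dx_j, the exterior derivative is
  d(omega) = sum_{i<j} d(g_{ij}) ∧ dx_i ∧ dx_j = sum_{i<j, k} (∂g_{ij}/∂x_k) dx_k ∧ dx_i ∧ dx_j.
Expand each term, using dx_k ∧ dx_i ∧ dx_j = sgn(permutation) dx_{(a)} ∧ dx_{(b)} ∧ dx_{(c)} with (a < b < c) sorted:
  d(-x^2 + y^2 + y*z) includes (∂/∂y)(-x^2 + y^2 + y*z) dy = (2*y + z) dy, which multiplied by dx ∧ dz gives (-2*y - z) dx ∧ dy ∧ dz
Collecting like 3-forms: d(omega) = (-2*y - z) dx ∧ dy ∧ dz.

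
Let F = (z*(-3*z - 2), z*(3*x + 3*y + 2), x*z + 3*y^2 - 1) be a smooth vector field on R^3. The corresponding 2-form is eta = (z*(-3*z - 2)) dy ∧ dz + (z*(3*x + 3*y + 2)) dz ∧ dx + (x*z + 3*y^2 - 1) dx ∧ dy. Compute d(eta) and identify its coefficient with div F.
d(eta) = (x + 3*z) dx ∧ dy ∧ dz; div F = x + 3*z

For a 2-form in R^3 of the form above, applying d gives a 3-form with coefficient ∂P/∂x + ∂Q/∂y + ∂R/∂z:
  ∂P/∂x = 0
  ∂Q/∂y = 3*z
  ∂R/∂z = x
Sum = x + 3*z, which is exactly div F.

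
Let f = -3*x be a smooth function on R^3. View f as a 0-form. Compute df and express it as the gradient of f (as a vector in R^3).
df = (-3) dx + (0) dy + (0) dz; grad f = (-3, 0, 0)

For a 0-form f, d f = (∂f/∂x) dx + (∂f/∂y) dy + (∂f/∂z) dz. The components of the vector representation are exactly the entries of grad f in Cartesian coordinates:
  ∂f/∂x = -3
  ∂f/∂y = 0
  ∂f/∂z = 0.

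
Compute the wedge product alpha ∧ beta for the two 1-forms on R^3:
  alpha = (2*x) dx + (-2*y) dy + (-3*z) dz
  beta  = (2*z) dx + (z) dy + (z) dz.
alpha ∧ beta = (2*z*(x + 2*y)) dx ∧ dy + (2*z*(x + 3*z)) dx ∧ dz + (z*(-2*y + 3*z)) dy ∧ dz

Distribute the wedge, using dx_i ∧ dx_j = -dx_j ∧ dx_i and dx_i ∧ dx_i = 0. For each pair (i, j) with i < j, the coefficient of dx_i ∧ dx_j in alpha ∧ beta is (alpha_i * beta_j - alpha_j * beta_i). Collecting: alpha ∧ beta = (2*z*(x + 2*y)) dx ∧ dy + (2*z*(x + 3*z)) dx ∧ dz + (z*(-2*y + 3*z)) dy ∧ dz.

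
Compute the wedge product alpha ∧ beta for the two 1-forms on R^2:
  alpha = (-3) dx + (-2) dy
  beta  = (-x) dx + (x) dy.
alpha ∧ beta = (-5*x) dx ∧ dy

Distribute the wedge, using dx_i ∧ dx_j = -dx_j ∧ dx_i and dx_i ∧ dx_i = 0. For each pair (i, j) with i < j, the coefficient of dx_i ∧ dx_j in alpha ∧ beta is (alpha_i * beta_j - alpha_j * beta_i). Collecting: alpha ∧ beta = (-5*x) dx ∧ dy.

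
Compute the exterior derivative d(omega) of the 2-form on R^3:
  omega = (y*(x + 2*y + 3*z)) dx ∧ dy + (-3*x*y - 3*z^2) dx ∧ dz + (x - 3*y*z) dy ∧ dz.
d(omega) = (3*x + 3*y + 1) dx ∧ dy ∧ dz

For a 2-form omega = sum_{i<j} g_{ij} dx_i ∧ dx_j, the exterior derivative is
  d(omega) = sum_{i<j} d(g_{ij}) ∧ dx_i ∧ dx_j = sum_{i<j, k} (∂g_{ij}/∂x_k) dx_k ∧ dx_i ∧ dx_j.
Expand each term, using dx_k ∧ dx_i ∧ dx_j = sgn(permutation) dx_{(a)} ∧ dx_{(b)} ∧ dx_{(c)} with (a < b < c) sorted:
  d(y*(x + 2*y + 3*z)) includes (∂/∂z)(y*(x + 2*y + 3*z)) dz = (3*y) dz, which multiplied by dx ∧ dy gives (3*y) dx ∧ dy ∧ dz
  d(-3*x*y - 3*z^2) includes (∂/∂y)(-3*x*y - 3*z^2) dy = (-3*x) dy, which multiplied by dx ∧ dz gives (3*x) dx ∧ dy ∧ dz
  d(x - 3*y*z) includes (∂/∂x)(x - 3*y*z) dx = (1) dx, which multiplied by dy ∧ dz gives (1) dx ∧ dy ∧ dz
Collecting like 3-forms: d(omega) = (3*x + 3*y + 1) dx ∧ dy ∧ dz.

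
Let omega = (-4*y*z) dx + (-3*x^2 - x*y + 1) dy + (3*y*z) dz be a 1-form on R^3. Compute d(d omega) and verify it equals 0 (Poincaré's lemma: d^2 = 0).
d(d omega) = 0

Step 1: d omega = sum_{i<j} (∂f_j/∂x_i - ∂f_i/∂x_j) dx_i ∧ dx_j:
  coeff of dx ∧ dy: -6*x - y + 4*z
  coeff of dx ∧ dz: 4*y
  coeff of dy ∧ dz: 3*z
Step 2: Apply d again to each 2-form coefficient. The only possible 3-form in R^3 is dx ∧ dy ∧ dz, with coefficient
  ∂(coeff of dy∧dz)/∂x - ∂(coeff of dx∧dz)/∂y + ∂(coeff of dx∧dy)/∂z
  = ∂/∂x (3*z) - ∂/∂y (4*y) + ∂/∂z (-6*x - y + 4*z).
Each of these terms simplifies to sums of mixed partials that cancel in pairs. The result is 0 (by equality of mixed partials for smooth functions — Schwarz / Clairaut).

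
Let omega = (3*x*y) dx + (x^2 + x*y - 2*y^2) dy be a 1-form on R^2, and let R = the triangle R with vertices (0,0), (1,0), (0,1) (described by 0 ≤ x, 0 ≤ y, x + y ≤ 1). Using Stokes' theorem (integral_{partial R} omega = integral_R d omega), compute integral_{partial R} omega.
integral_(partial R) omega = 0

Stokes: integral_partial_R omega = integral_R d omega with d omega = (∂Q/∂x - ∂P/∂y) dx ∧ dy.
  ∂Q/∂x = 2*x + y
  ∂P/∂y = 3*x
  integrand = ∂Q/∂x - ∂P/∂y = -x + y.
Integrating over R: integral_0^1 integral_0^{1-x} (-x + y) dy dx = 0.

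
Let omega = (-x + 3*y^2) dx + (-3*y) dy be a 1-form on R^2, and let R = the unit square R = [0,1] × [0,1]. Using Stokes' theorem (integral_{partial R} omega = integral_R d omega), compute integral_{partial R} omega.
integral_(partial R) omega = -3

Stokes: integral_partial_R omega = integral_R d omega with d omega = (∂Q/∂x - ∂P/∂y) dx ∧ dy.
  ∂Q/∂x = 0
  ∂P/∂y = 6*y
  integrand = ∂Q/∂x - ∂P/∂y = -6*y.
Integrating over R: integral_0^1 integral_0^1 (-6*y) dx dy = -3.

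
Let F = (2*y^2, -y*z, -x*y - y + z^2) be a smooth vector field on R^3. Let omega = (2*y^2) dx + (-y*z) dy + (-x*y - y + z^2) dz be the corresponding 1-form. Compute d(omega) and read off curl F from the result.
d(omega) = (-x + y - 1) dy ∧ dz + (y) dz ∧ dx + (-4*y) dx ∧ dy; curl F = (-x + y - 1, y, -4*y)

d omega = sum_{i<j} (∂f_j/∂x_i - ∂f_i/∂x_j) dx_i ∧ dx_j. Under the identification (dy ∧ dz, dz ∧ dx, dx ∧ dy) ↔ (e_x, e_y, e_z), the coefficients are exactly the components of curl F. Compute:
  ∂R/∂y - ∂Q/∂z = (-x - 1) - (-y) = -x + y - 1
  ∂P/∂z - ∂R/∂x = (0) - (-y) = y
  ∂Q/∂x - ∂P/∂y = (0) - (4*y) = -4*y.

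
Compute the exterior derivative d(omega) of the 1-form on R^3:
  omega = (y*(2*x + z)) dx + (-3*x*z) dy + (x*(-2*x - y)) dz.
d(omega) = (-2*x - 4*z) dx ∧ dy + (-4*x - 2*y) dx ∧ dz + (2*x) dy ∧ dz

For a 1-form omega = sum_i f_i dx_i, the exterior derivative is
  d(omega) = sum_{i < j} (∂f_j/∂x_i - ∂f_i/∂x_j) dx_i ∧ dx_j.
  coefficient of dx ∧ dy: ∂f_2/∂x - ∂f_1/∂y = ∂(-3*x*z)/∂x - ∂(y*(2*x + z))/∂y = -2*x - 4*z
  coefficient of dx ∧ dz: ∂f_3/∂x - ∂f_1/∂z = ∂(x*(-2*x - y))/∂x - ∂(y*(2*x + z))/∂z = -4*x - 2*y
  coefficient of dy ∧ dz: ∂f_3/∂y - ∂f_2/∂z = ∂(x*(-2*x - y))/∂y - ∂(-3*x*z)/∂z = 2*x
Assembling: d(omega) = (-2*x - 4*z) dx ∧ dy + (-4*x - 2*y) dx ∧ dz + (2*x) dy ∧ dz.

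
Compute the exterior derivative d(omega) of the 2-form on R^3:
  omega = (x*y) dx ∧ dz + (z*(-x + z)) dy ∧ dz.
d(omega) = (-x - z) dx ∧ dy ∧ dz

For a 2-form omega = sum_{i<j} g_{ij} dx_i ∧ dx_j, the exterior derivative is
  d(omega) = sum_{i<j} d(g_{ij}) ∧ dx_i ∧ dx_j = sum_{i<j, k} (∂g_{ij}/∂x_k) dx_k ∧ dx_i ∧ dx_j.
Expand each term, using dx_k ∧ dx_i ∧ dx_j = sgn(permutation) dx_{(a)} ∧ dx_{(b)} ∧ dx_{(c)} with (a < b < c) sorted:
  d(x*y) includes (∂/∂y)(x*y) dy = (x) dy, which multiplied by dx ∧ dz gives (-x) dx ∧ dy ∧ dz
  d(z*(-x + z)) includes (∂/∂x)(z*(-x + z)) dx = (-z) dx, which multiplied by dy ∧ dz gives (-z) dx ∧ dy ∧ dz
Collecting like 3-forms: d(omega) = (-x - z) dx ∧ dy ∧ dz.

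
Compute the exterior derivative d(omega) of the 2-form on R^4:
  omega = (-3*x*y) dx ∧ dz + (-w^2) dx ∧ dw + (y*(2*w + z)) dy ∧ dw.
d(omega) = (3*x) dx ∧ dy ∧ dz + (-y) dy ∧ dz ∧ dw

For a 2-form omega = sum_{i<j} g_{ij} dx_i ∧ dx_j, the exterior derivative is
  d(omega) = sum_{i<j} d(g_{ij}) ∧ dx_i ∧ dx_j = sum_{i<j, k} (∂g_{ij}/∂x_k) dx_k ∧ dx_i ∧ dx_j.
Expand each term, using dx_k ∧ dx_i ∧ dx_j = sgn(permutation) dx_{(a)} ∧ dx_{(b)} ∧ dx_{(c)} with (a < b < c) sorted:
  d(-3*x*y) includes (∂/∂y)(-3*x*y) dy = (-3*x) dy, which multiplied by dx ∧ dz gives (3*x) dx ∧ dy ∧ dz
  d(y*(2*w + z)) includes (∂/∂z)(y*(2*w + z)) dz = (y) dz, which multiplied by dy ∧ dw gives (-y) dy ∧ dz ∧ dw
Collecting like 3-forms: d(omega) = (3*x) dx ∧ dy ∧ dz + (-y) dy ∧ dz ∧ dw.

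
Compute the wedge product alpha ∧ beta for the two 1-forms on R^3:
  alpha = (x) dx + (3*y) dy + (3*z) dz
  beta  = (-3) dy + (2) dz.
alpha ∧ beta = (-3*x) dx ∧ dy + (2*x) dx ∧ dz + (6*y + 9*z) dy ∧ dz

Distribute the wedge, using dx_i ∧ dx_j = -dx_j ∧ dx_i and dx_i ∧ dx_i = 0. For each pair (i, j) with i < j, the coefficient of dx_i ∧ dx_j in alpha ∧ beta is (alpha_i * beta_j - alpha_j * beta_i). Collecting: alpha ∧ beta = (-3*x) dx ∧ dy + (2*x) dx ∧ dz + (6*y + 9*z) dy ∧ dz.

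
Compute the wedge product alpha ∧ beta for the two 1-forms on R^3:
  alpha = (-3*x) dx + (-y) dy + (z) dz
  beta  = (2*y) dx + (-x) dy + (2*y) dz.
alpha ∧ beta = (3*x^2 + 2*y^2) dx ∧ dy + (-2*y*(3*x + z)) dx ∧ dz + (x*z - 2*y^2) dy ∧ dz

Distribute the wedge, using dx_i ∧ dx_j = -dx_j ∧ dx_i and dx_i ∧ dx_i = 0. For each pair (i, j) with i < j, the coefficient of dx_i ∧ dx_j in alpha ∧ beta is (alpha_i * beta_j - alpha_j * beta_i). Collecting: alpha ∧ beta = (3*x^2 + 2*y^2) dx ∧ dy + (-2*y*(3*x + z)) dx ∧ dz + (x*z - 2*y^2) dy ∧ dz.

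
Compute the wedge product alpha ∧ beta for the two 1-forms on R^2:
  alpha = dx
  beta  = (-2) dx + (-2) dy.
alpha ∧ beta = (-2) dx ∧ dy

Distribute the wedge, using dx_i ∧ dx_j = -dx_j ∧ dx_i and dx_i ∧ dx_i = 0. For each pair (i, j) with i < j, the coefficient of dx_i ∧ dx_j in alpha ∧ beta is (alpha_i * beta_j - alpha_j * beta_i). Collecting: alpha ∧ beta = (-2) dx ∧ dy.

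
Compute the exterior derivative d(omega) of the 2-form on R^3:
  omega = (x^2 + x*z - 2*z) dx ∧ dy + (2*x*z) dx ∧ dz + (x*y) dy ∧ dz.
d(omega) = (x + y - 2) dx ∧ dy ∧ dz

For a 2-form omega = sum_{i<j} g_{ij} dx_i ∧ dx_j, the exterior derivative is
  d(omega) = sum_{i<j} d(g_{ij}) ∧ dx_i ∧ dx_j = sum_{i<j, k} (∂g_{ij}/∂x_k) dx_k ∧ dx_i ∧ dx_j.
Expand each term, using dx_k ∧ dx_i ∧ dx_j = sgn(permutation) dx_{(a)} ∧ dx_{(b)} ∧ dx_{(c)} with (a < b < c) sorted:
  d(x^2 + x*z - 2*z) includes (∂/∂z)(x^2 + x*z - 2*z) dz = (x - 2) dz, which multiplied by dx ∧ dy gives (x - 2) dx ∧ dy ∧ dz
  d(x*y) includes (∂/∂x)(x*y) dx = (y) dx, which multiplied by dy ∧ dz gives (y) dx ∧ dy ∧ dz
Collecting like 3-forms: d(omega) = (x + y - 2) dx ∧ dy ∧ dz.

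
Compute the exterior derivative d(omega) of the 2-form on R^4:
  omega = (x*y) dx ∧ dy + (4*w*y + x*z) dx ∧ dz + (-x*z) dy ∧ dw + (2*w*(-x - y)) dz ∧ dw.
d(omega) = (-4*w) dx ∧ dy ∧ dz + (-2*w + 4*y) dx ∧ dz ∧ dw + (-z) dx ∧ dy ∧ dw + (-2*w + x) dy ∧ dz ∧ dw

For a 2-form omega = sum_{i<j} g_{ij} dx_i ∧ dx_j, the exterior derivative is
  d(omega) = sum_{i<j} d(g_{ij}) ∧ dx_i ∧ dx_j = sum_{i<j, k} (∂g_{ij}/∂x_k) dx_k ∧ dx_i ∧ dx_j.
Expand each term, using dx_k ∧ dx_i ∧ dx_j = sgn(permutation) dx_{(a)} ∧ dx_{(b)} ∧ dx_{(c)} with (a < b < c) sorted:
  d(4*w*y + x*z) includes (∂/∂y)(4*w*y + x*z) dy = (4*w) dy, which multiplied by dx ∧ dz gives (-4*w) dx ∧ dy ∧ dz
  d(4*w*y + x*z) includes (∂/∂w)(4*w*y + x*z) dw = (4*y) dw, which multiplied by dx ∧ dz gives (4*y) dx ∧ dz ∧ dw
  d(-x*z) includes (∂/∂x)(-x*z) dx = (-z) dx, which multiplied by dy ∧ dw gives (-z) dx ∧ dy ∧ dw
  d(-x*z) includes (∂/∂z)(-x*z) dz = (-x) dz, which multiplied by dy ∧ dw gives (x) dy ∧ dz ∧ dw
  d(2*w*(-x - y)) includes (∂/∂x)(2*w*(-x - y)) dx = (-2*w) dx, which multiplied by dz ∧ dw gives (-2*w) dx ∧ dz ∧ dw
  d(2*w*(-x - y)) includes (∂/∂y)(2*w*(-x - y)) dy = (-2*w) dy, which multiplied by dz ∧ dw gives (-2*w) dy ∧ dz ∧ dw
Collecting like 3-forms: d(omega) = (-4*w) dx ∧ dy ∧ dz + (-2*w + 4*y) dx ∧ dz ∧ dw + (-z) dx ∧ dy ∧ dw + (-2*w + x) dy ∧ dz ∧ dw.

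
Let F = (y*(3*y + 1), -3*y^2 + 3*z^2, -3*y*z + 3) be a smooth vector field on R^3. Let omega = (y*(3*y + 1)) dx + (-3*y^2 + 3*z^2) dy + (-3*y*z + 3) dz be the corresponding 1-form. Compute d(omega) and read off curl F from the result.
d(omega) = (-9*z) dy ∧ dz + (0) dz ∧ dx + (-6*y - 1) dx ∧ dy; curl F = (-9*z, 0, -6*y - 1)

d omega = sum_{i<j} (∂f_j/∂x_i - ∂f_i/∂x_j) dx_i ∧ dx_j. Under the identification (dy ∧ dz, dz ∧ dx, dx ∧ dy) ↔ (e_x, e_y, e_z), the coefficients are exactly the components of curl F. Compute:
  ∂R/∂y - ∂Q/∂z = (-3*z) - (6*z) = -9*z
  ∂P/∂z - ∂R/∂x = (0) - (0) = 0
  ∂Q/∂x - ∂P/∂y = (0) - (6*y + 1) = -6*y - 1.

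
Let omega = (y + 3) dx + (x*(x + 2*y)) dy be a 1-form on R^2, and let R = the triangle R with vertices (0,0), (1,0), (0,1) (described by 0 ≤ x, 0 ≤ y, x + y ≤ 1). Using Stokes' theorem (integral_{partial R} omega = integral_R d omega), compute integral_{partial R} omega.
integral_(partial R) omega = 1/6

Stokes: integral_partial_R omega = integral_R d omega with d omega = (∂Q/∂x - ∂P/∂y) dx ∧ dy.
  ∂Q/∂x = 2*x + 2*y
  ∂P/∂y = 1
  integrand = ∂Q/∂x - ∂P/∂y = 2*x + 2*y - 1.
Integrating over R: integral_0^1 integral_0^{1-x} (2*x + 2*y - 1) dy dx = 1/6.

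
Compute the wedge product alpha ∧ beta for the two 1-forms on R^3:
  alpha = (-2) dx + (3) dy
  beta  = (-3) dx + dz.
alpha ∧ beta = (-2) dx ∧ dz + (9) dx ∧ dy + (3) dy ∧ dz

Distribute the wedge, using dx_i ∧ dx_j = -dx_j ∧ dx_i and dx_i ∧ dx_i = 0. For each pair (i, j) with i < j, the coefficient of dx_i ∧ dx_j in alpha ∧ beta is (alpha_i * beta_j - alpha_j * beta_i). Collecting: alpha ∧ beta = (-2) dx ∧ dz + (9) dx ∧ dy + (3) dy ∧ dz.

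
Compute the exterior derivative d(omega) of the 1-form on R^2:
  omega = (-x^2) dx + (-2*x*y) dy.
d(omega) = (-2*y) dx ∧ dy

For a 1-form omega = sum_i f_i dx_i, the exterior derivative is
  d(omega) = sum_{i < j} (∂f_j/∂x_i - ∂f_i/∂x_j) dx_i ∧ dx_j.
  coefficient of dx ∧ dy: ∂f_2/∂x - ∂f_1/∂y = ∂(-2*x*y)/∂x - ∂(-x^2)/∂y = -2*y
Assembling: d(omega) = (-2*y) dx ∧ dy.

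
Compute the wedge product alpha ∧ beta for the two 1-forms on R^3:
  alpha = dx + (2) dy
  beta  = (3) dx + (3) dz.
alpha ∧ beta = (3) dx ∧ dz + (-6) dx ∧ dy + (6) dy ∧ dz

Distribute the wedge, using dx_i ∧ dx_j = -dx_j ∧ dx_i and dx_i ∧ dx_i = 0. For each pair (i, j) with i < j, the coefficient of dx_i ∧ dx_j in alpha ∧ beta is (alpha_i * beta_j - alpha_j * beta_i). Collecting: alpha ∧ beta = (3) dx ∧ dz + (-6) dx ∧ dy + (6) dy ∧ dz.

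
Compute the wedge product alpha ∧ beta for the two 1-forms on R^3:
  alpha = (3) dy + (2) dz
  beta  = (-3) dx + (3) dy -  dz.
alpha ∧ beta = (9) dx ∧ dy + (-9) dy ∧ dz + (6) dx ∧ dz

Distribute the wedge, using dx_i ∧ dx_j = -dx_j ∧ dx_i and dx_i ∧ dx_i = 0. For each pair (i, j) with i < j, the coefficient of dx_i ∧ dx_j in alpha ∧ beta is (alpha_i * beta_j - alpha_j * beta_i). Collecting: alpha ∧ beta = (9) dx ∧ dy + (-9) dy ∧ dz + (6) dx ∧ dz.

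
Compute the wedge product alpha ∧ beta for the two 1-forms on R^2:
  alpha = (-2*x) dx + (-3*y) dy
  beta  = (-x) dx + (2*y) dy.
alpha ∧ beta = (-7*x*y) dx ∧ dy

Distribute the wedge, using dx_i ∧ dx_j = -dx_j ∧ dx_i and dx_i ∧ dx_i = 0. For each pair (i, j) with i < j, the coefficient of dx_i ∧ dx_j in alpha ∧ beta is (alpha_i * beta_j - alpha_j * beta_i). Collecting: alpha ∧ beta = (-7*x*y) dx ∧ dy.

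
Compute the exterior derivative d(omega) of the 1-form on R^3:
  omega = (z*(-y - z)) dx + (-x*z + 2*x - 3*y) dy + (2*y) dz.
d(omega) = (2) dx ∧ dy + (y + 2*z) dx ∧ dz + (x + 2) dy ∧ dz

For a 1-form omega = sum_i f_i dx_i, the exterior derivative is
  d(omega) = sum_{i < j} (∂f_j/∂x_i - ∂f_i/∂x_j) dx_i ∧ dx_j.
  coefficient of dx ∧ dy: ∂f_2/∂x - ∂f_1/∂y = ∂(-x*z + 2*x - 3*y)/∂x - ∂(z*(-y - z))/∂y = 2
  coefficient of dx ∧ dz: ∂f_3/∂x - ∂f_1/∂z = ∂(2*y)/∂x - ∂(z*(-y - z))/∂z = y + 2*z
  coefficient of dy ∧ dz: ∂f_3/∂y - ∂f_2/∂z = ∂(2*y)/∂y - ∂(-x*z + 2*x - 3*y)/∂z = x + 2
Assembling: d(omega) = (2) dx ∧ dy + (y + 2*z) dx ∧ dz + (x + 2) dy ∧ dz.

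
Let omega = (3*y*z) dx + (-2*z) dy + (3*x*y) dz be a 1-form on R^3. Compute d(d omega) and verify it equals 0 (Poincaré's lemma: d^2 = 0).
d(d omega) = 0

Step 1: d omega = sum_{i<j} (∂f_j/∂x_i - ∂f_i/∂x_j) dx_i ∧ dx_j:
  coeff of dx ∧ dy: -3*z
  coeff of dx ∧ dz: 0
  coeff of dy ∧ dz: 3*x + 2
Step 2: Apply d again to each 2-form coefficient. The only possible 3-form in R^3 is dx ∧ dy ∧ dz, with coefficient
  ∂(coeff of dy∧dz)/∂x - ∂(coeff of dx∧dz)/∂y + ∂(coeff of dx∧dy)/∂z
  = ∂/∂x (3*x + 2) - ∂/∂y (0) + ∂/∂z (-3*z).
Each of these terms simplifies to sums of mixed partials that cancel in pairs. The result is 0 (by equality of mixed partials for smooth functions — Schwarz / Clairaut).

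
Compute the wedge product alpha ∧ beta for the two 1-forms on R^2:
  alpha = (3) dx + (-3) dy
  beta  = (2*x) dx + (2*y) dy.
alpha ∧ beta = (6*x + 6*y) dx ∧ dy

Distribute the wedge, using dx_i ∧ dx_j = -dx_j ∧ dx_i and dx_i ∧ dx_i = 0. For each pair (i, j) with i < j, the coefficient of dx_i ∧ dx_j in alpha ∧ beta is (alpha_i * beta_j - alpha_j * beta_i). Collecting: alpha ∧ beta = (6*x + 6*y) dx ∧ dy.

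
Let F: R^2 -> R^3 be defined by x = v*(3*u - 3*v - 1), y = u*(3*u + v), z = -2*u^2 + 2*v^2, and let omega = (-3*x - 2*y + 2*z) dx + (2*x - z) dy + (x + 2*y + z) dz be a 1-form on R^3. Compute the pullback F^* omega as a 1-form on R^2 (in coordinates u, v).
F^* omega = (-4*u^3 - 12*u^2*v - 71*u*v^2 - 8*u*v + 31*v^3 + 7*v^2) du + (-28*u^3 + 49*u^2*v + 10*u^2 + 117*u*v^2 + 18*u*v - 82*v^3 - 35*v^2 - 3*v) dv

Using F^*(f dg) = (f ∘ F) d(g ∘ F), substitute each coordinate x_i by F_i(u, v) in f_i, and replace dx_i by d F_i = (∂F_i/∂u) du + (∂F_i/∂v) dv.
  For the x component: f_1(F) = -10*u^2 - 11*u*v + 13*v^2 + 3*v; d F_1 = (3*v) du + (3*u - 6*v - 1) dv
  For the y component: f_2(F) = 2*u^2 + 6*u*v - 8*v^2 - 2*v; d F_2 = (6*u + v) du + (u) dv
  For the z component: f_3(F) = 4*u^2 + 5*u*v - v^2 - v; d F_3 = (-4*u) du + (4*v) dv
Combining and collecting du, dv coefficients:
  coeff of du: -4*u^3 - 12*u^2*v - 71*u*v^2 - 8*u*v + 31*v^3 + 7*v^2
  coeff of dv: -28*u^3 + 49*u^2*v + 10*u^2 + 117*u*v^2 + 18*u*v - 82*v^3 - 35*v^2 - 3*v
F^* omega = (-4*u^3 - 12*u^2*v - 71*u*v^2 - 8*u*v + 31*v^3 + 7*v^2) du + (-28*u^3 + 49*u^2*v + 10*u^2 + 117*u*v^2 + 18*u*v - 82*v^3 - 35*v^2 - 3*v) dv.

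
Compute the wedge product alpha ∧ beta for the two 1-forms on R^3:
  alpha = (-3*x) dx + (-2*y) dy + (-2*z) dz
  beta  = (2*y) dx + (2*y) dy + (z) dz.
alpha ∧ beta = (2*y*(-3*x + 2*y)) dx ∧ dy + (z*(-3*x + 4*y)) dx ∧ dz + (2*y*z) dy ∧ dz

Distribute the wedge, using dx_i ∧ dx_j = -dx_j ∧ dx_i and dx_i ∧ dx_i = 0. For each pair (i, j) with i < j, the coefficient of dx_i ∧ dx_j in alpha ∧ beta is (alpha_i * beta_j - alpha_j * beta_i). Collecting: alpha ∧ beta = (2*y*(-3*x + 2*y)) dx ∧ dy + (z*(-3*x + 4*y)) dx ∧ dz + (2*y*z) dy ∧ dz.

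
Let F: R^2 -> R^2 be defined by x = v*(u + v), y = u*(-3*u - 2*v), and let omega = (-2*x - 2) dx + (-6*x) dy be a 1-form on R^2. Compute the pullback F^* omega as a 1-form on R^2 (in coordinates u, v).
F^* omega = (2*v*(18*u^2 + 23*u*v + 5*v^2 - 1)) du + (10*u^2*v + 6*u*v^2 - 2*u - 4*v^3 - 4*v) dv

Using F^*(f dg) = (f ∘ F) d(g ∘ F), substitute each coordinate x_i by F_i(u, v) in f_i, and replace dx_i by d F_i = (∂F_i/∂u) du + (∂F_i/∂v) dv.
  For the x component: f_1(F) = -2*u*v - 2*v^2 - 2; d F_1 = (v) du + (u + 2*v) dv
  For the y component: f_2(F) = 6*v*(-u - v); d F_2 = (-6*u - 2*v) du + (-2*u) dv
Combining and collecting du, dv coefficients:
  coeff of du: 2*v*(18*u^2 + 23*u*v + 5*v^2 - 1)
  coeff of dv: 10*u^2*v + 6*u*v^2 - 2*u - 4*v^3 - 4*v
F^* omega = (2*v*(18*u^2 + 23*u*v + 5*v^2 - 1)) du + (10*u^2*v + 6*u*v^2 - 2*u - 4*v^3 - 4*v) dv.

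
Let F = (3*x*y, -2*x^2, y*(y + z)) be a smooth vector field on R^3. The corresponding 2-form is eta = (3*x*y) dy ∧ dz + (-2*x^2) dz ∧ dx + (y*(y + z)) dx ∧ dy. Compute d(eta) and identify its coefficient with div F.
d(eta) = (4*y) dx ∧ dy ∧ dz; div F = 4*y

For a 2-form in R^3 of the form above, applying d gives a 3-form with coefficient ∂P/∂x + ∂Q/∂y + ∂R/∂z:
  ∂P/∂x = 3*y
  ∂Q/∂y = 0
  ∂R/∂z = y
Sum = 4*y, which is exactly div F.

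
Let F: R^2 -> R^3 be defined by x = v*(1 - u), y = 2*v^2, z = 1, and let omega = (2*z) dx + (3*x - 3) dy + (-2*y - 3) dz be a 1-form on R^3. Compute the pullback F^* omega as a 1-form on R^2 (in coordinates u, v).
F^* omega = (-2*v) du + (-12*u*v^2 - 2*u + 12*v^2 - 12*v + 2) dv

Using F^*(f dg) = (f ∘ F) d(g ∘ F), substitute each coordinate x_i by F_i(u, v) in f_i, and replace dx_i by d F_i = (∂F_i/∂u) du + (∂F_i/∂v) dv.
  For the x component: f_1(F) = 2; d F_1 = (-v) du + (1 - u) dv
  For the y component: f_2(F) = -3*u*v + 3*v - 3; d F_2 = (0) du + (4*v) dv
  For the z component: f_3(F) = -4*v^2 - 3; d F_3 = (0) du + (0) dv
Combining and collecting du, dv coefficients:
  coeff of du: -2*v
  coeff of dv: -12*u*v^2 - 2*u + 12*v^2 - 12*v + 2
F^* omega = (-2*v) du + (-12*u*v^2 - 2*u + 12*v^2 - 12*v + 2) dv.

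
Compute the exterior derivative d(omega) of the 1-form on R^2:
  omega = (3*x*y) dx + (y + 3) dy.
d(omega) = (-3*x) dx ∧ dy

For a 1-form omega = sum_i f_i dx_i, the exterior derivative is
  d(omega) = sum_{i < j} (∂f_j/∂x_i - ∂f_i/∂x_j) dx_i ∧ dx_j.
  coefficient of dx ∧ dy: ∂f_2/∂x - ∂f_1/∂y = ∂(y + 3)/∂x - ∂(3*x*y)/∂y = -3*x
Assembling: d(omega) = (-3*x) dx ∧ dy.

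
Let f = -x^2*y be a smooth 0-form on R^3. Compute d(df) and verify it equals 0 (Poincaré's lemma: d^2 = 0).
d(df) = 0

Step 1: df = sum_i (∂f/∂x_i) dx_i = (-2*x*y) dx + (-x^2) dy + (0) dz.
Step 2: Apply d again. Using the 1-form formula, the coefficient of dx ∧ dy in d(df) is ∂^2 f/∂x ∂y - ∂^2 f/∂y ∂x = (-2*x) - (-2*x) = 0 (equality of mixed partials for smooth f).
Similarly for dx ∧ dz and dy ∧ dz — all coefficients vanish. So d(df) = 0.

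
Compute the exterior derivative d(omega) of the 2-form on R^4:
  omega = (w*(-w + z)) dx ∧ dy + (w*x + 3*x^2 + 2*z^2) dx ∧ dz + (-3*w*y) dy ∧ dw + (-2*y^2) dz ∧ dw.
d(omega) = (w) dx ∧ dy ∧ dz + (-2*w + z) dx ∧ dy ∧ dw + (x) dx ∧ dz ∧ dw + (-4*y) dy ∧ dz ∧ dw

For a 2-form omega = sum_{i<j} g_{ij} dx_i ∧ dx_j, the exterior derivative is
  d(omega) = sum_{i<j} d(g_{ij}) ∧ dx_i ∧ dx_j = sum_{i<j, k} (∂g_{ij}/∂x_k) dx_k ∧ dx_i ∧ dx_j.
Expand each term, using dx_k ∧ dx_i ∧ dx_j = sgn(permutation) dx_{(a)} ∧ dx_{(b)} ∧ dx_{(c)} with (a < b < c) sorted:
  d(w*(-w + z)) includes (∂/∂z)(w*(-w + z)) dz = (w) dz, which multiplied by dx ∧ dy gives (w) dx ∧ dy ∧ dz
  d(w*(-w + z)) includes (∂/∂w)(w*(-w + z)) dw = (-2*w + z) dw, which multiplied by dx ∧ dy gives (-2*w + z) dx ∧ dy ∧ dw
  d(w*x + 3*x^2 + 2*z^2) includes (∂/∂w)(w*x + 3*x^2 + 2*z^2) dw = (x) dw, which multiplied by dx ∧ dz gives (x) dx ∧ dz ∧ dw
  d(-2*y^2) includes (∂/∂y)(-2*y^2) dy = (-4*y) dy, which multiplied by dz ∧ dw gives (-4*y) dy ∧ dz ∧ dw
Collecting like 3-forms: d(omega) = (w) dx ∧ dy ∧ dz + (-2*w + z) dx ∧ dy ∧ dw + (x) dx ∧ dz ∧ dw + (-4*y) dy ∧ dz ∧ dw.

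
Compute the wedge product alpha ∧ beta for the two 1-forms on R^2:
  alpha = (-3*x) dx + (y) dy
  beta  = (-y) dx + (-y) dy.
alpha ∧ beta = (y*(3*x + y)) dx ∧ dy

Distribute the wedge, using dx_i ∧ dx_j = -dx_j ∧ dx_i and dx_i ∧ dx_i = 0. For each pair (i, j) with i < j, the coefficient of dx_i ∧ dx_j in alpha ∧ beta is (alpha_i * beta_j - alpha_j * beta_i). Collecting: alpha ∧ beta = (y*(3*x + y)) dx ∧ dy.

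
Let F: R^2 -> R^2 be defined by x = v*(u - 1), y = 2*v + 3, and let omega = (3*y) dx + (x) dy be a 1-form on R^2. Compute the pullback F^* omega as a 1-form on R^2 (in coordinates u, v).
F^* omega = (3*v*(2*v + 3)) du + (8*u*v + 9*u - 8*v - 9) dv

Using F^*(f dg) = (f ∘ F) d(g ∘ F), substitute each coordinate x_i by F_i(u, v) in f_i, and replace dx_i by d F_i = (∂F_i/∂u) du + (∂F_i/∂v) dv.
  For the x component: f_1(F) = 6*v + 9; d F_1 = (v) du + (u - 1) dv
  For the y component: f_2(F) = v*(u - 1); d F_2 = (0) du + (2) dv
Combining and collecting du, dv coefficients:
  coeff of du: 3*v*(2*v + 3)
  coeff of dv: 8*u*v + 9*u - 8*v - 9
F^* omega = (3*v*(2*v + 3)) du + (8*u*v + 9*u - 8*v - 9) dv.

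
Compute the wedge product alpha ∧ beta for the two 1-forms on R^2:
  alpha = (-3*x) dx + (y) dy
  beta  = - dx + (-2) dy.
alpha ∧ beta = (6*x + y) dx ∧ dy

Distribute the wedge, using dx_i ∧ dx_j = -dx_j ∧ dx_i and dx_i ∧ dx_i = 0. For each pair (i, j) with i < j, the coefficient of dx_i ∧ dx_j in alpha ∧ beta is (alpha_i * beta_j - alpha_j * beta_i). Collecting: alpha ∧ beta = (6*x + y) dx ∧ dy.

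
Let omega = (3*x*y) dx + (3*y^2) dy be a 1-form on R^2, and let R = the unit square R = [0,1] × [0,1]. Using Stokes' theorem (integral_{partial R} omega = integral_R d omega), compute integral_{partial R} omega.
integral_(partial R) omega = -3/2

Stokes: integral_partial_R omega = integral_R d omega with d omega = (∂Q/∂x - ∂P/∂y) dx ∧ dy.
  ∂Q/∂x = 0
  ∂P/∂y = 3*x
  integrand = ∂Q/∂x - ∂P/∂y = -3*x.
Integrating over R: integral_0^1 integral_0^1 (-3*x) dx dy = -3/2.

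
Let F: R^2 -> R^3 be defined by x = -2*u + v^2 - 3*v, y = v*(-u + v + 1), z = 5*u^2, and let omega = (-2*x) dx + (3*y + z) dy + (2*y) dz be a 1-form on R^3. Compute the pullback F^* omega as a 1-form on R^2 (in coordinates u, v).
F^* omega = (-25*u^2*v + 23*u*v^2 + 20*u*v - 8*u - 3*v^3 + v^2 - 12*v) du + (-5*u^3 + 13*u^2*v + 5*u^2 - 9*u*v^2 + 2*u*v - 12*u + 2*v^3 + 27*v^2 - 15*v) dv

Using F^*(f dg) = (f ∘ F) d(g ∘ F), substitute each coordinate x_i by F_i(u, v) in f_i, and replace dx_i by d F_i = (∂F_i/∂u) du + (∂F_i/∂v) dv.
  For the x component: f_1(F) = 4*u - 2*v^2 + 6*v; d F_1 = (-2) du + (2*v - 3) dv
  For the y component: f_2(F) = 5*u^2 - 3*u*v + 3*v^2 + 3*v; d F_2 = (-v) du + (-u + 2*v + 1) dv
  For the z component: f_3(F) = 2*v*(-u + v + 1); d F_3 = (10*u) du + (0) dv
Combining and collecting du, dv coefficients:
  coeff of du: -25*u^2*v + 23*u*v^2 + 20*u*v - 8*u - 3*v^3 + v^2 - 12*v
  coeff of dv: -5*u^3 + 13*u^2*v + 5*u^2 - 9*u*v^2 + 2*u*v - 12*u + 2*v^3 + 27*v^2 - 15*v
F^* omega = (-25*u^2*v + 23*u*v^2 + 20*u*v - 8*u - 3*v^3 + v^2 - 12*v) du + (-5*u^3 + 13*u^2*v + 5*u^2 - 9*u*v^2 + 2*u*v - 12*u + 2*v^3 + 27*v^2 - 15*v) dv.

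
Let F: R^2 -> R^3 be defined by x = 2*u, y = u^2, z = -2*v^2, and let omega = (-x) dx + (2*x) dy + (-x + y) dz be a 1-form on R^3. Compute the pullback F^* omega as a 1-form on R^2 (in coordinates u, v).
F^* omega = (4*u*(2*u - 1)) du + (4*u*v*(2 - u)) dv

Using F^*(f dg) = (f ∘ F) d(g ∘ F), substitute each coordinate x_i by F_i(u, v) in f_i, and replace dx_i by d F_i = (∂F_i/∂u) du + (∂F_i/∂v) dv.
  For the x component: f_1(F) = -2*u; d F_1 = (2) du + (0) dv
  For the y component: f_2(F) = 4*u; d F_2 = (2*u) du + (0) dv
  For the z component: f_3(F) = u*(u - 2); d F_3 = (0) du + (-4*v) dv
Combining and collecting du, dv coefficients:
  coeff of du: 4*u*(2*u - 1)
  coeff of dv: 4*u*v*(2 - u)
F^* omega = (4*u*(2*u - 1)) du + (4*u*v*(2 - u)) dv.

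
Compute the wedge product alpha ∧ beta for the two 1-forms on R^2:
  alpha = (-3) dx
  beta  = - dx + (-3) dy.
alpha ∧ beta = (9) dx ∧ dy

Distribute the wedge, using dx_i ∧ dx_j = -dx_j ∧ dx_i and dx_i ∧ dx_i = 0. For each pair (i, j) with i < j, the coefficient of dx_i ∧ dx_j in alpha ∧ beta is (alpha_i * beta_j - alpha_j * beta_i). Collecting: alpha ∧ beta = (9) dx ∧ dy.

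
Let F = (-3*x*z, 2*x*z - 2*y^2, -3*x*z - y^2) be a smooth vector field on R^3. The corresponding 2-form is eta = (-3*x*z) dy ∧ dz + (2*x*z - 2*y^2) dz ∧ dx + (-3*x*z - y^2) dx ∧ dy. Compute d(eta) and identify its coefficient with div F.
d(eta) = (-3*x - 4*y - 3*z) dx ∧ dy ∧ dz; div F = -3*x - 4*y - 3*z

For a 2-form in R^3 of the form above, applying d gives a 3-form with coefficient ∂P/∂x + ∂Q/∂y + ∂R/∂z:
  ∂P/∂x = -3*z
  ∂Q/∂y = -4*y
  ∂R/∂z = -3*x
Sum = -3*x - 4*y - 3*z, which is exactly div F.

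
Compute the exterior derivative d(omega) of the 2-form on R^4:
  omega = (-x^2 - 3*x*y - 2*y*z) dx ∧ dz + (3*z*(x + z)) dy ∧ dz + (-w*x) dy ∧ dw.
d(omega) = (3*x + 5*z) dx ∧ dy ∧ dz + (-w) dx ∧ dy ∧ dw

For a 2-form omega = sum_{i<j} g_{ij} dx_i ∧ dx_j, the exterior derivative is
  d(omega) = sum_{i<j} d(g_{ij}) ∧ dx_i ∧ dx_j = sum_{i<j, k} (∂g_{ij}/∂x_k) dx_k ∧ dx_i ∧ dx_j.
Expand each term, using dx_k ∧ dx_i ∧ dx_j = sgn(permutation) dx_{(a)} ∧ dx_{(b)} ∧ dx_{(c)} with (a < b < c) sorted:
  d(-x^2 - 3*x*y - 2*y*z) includes (∂/∂y)(-x^2 - 3*x*y - 2*y*z) dy = (-3*x - 2*z) dy, which multiplied by dx ∧ dz gives (3*x + 2*z) dx ∧ dy ∧ dz
  d(3*z*(x + z)) includes (∂/∂x)(3*z*(x + z)) dx = (3*z) dx, which multiplied by dy ∧ dz gives (3*z) dx ∧ dy ∧ dz
  d(-w*x) includes (∂/∂x)(-w*x) dx = (-w) dx, which multiplied by dy ∧ dw gives (-w) dx ∧ dy ∧ dw
Collecting like 3-forms: d(omega) = (3*x + 5*z) dx ∧ dy ∧ dz + (-w) dx ∧ dy ∧ dw.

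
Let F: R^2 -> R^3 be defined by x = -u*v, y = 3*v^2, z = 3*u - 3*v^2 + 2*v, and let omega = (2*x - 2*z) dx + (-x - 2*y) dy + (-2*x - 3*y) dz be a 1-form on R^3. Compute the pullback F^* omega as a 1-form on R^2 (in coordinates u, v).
F^* omega = (v*(2*u*v + 12*u - 6*v^2 - 23*v)) du + (2*u^2*v + 6*u^2 - 12*u*v^2 + 8*u*v + 18*v^3 - 18*v^2) dv

Using F^*(f dg) = (f ∘ F) d(g ∘ F), substitute each coordinate x_i by F_i(u, v) in f_i, and replace dx_i by d F_i = (∂F_i/∂u) du + (∂F_i/∂v) dv.
  For the x component: f_1(F) = -2*u*v - 6*u + 6*v^2 - 4*v; d F_1 = (-v) du + (-u) dv
  For the y component: f_2(F) = v*(u - 6*v); d F_2 = (0) du + (6*v) dv
  For the z component: f_3(F) = v*(2*u - 9*v); d F_3 = (3) du + (2 - 6*v) dv
Combining and collecting du, dv coefficients:
  coeff of du: v*(2*u*v + 12*u - 6*v^2 - 23*v)
  coeff of dv: 2*u^2*v + 6*u^2 - 12*u*v^2 + 8*u*v + 18*v^3 - 18*v^2
F^* omega = (v*(2*u*v + 12*u - 6*v^2 - 23*v)) du + (2*u^2*v + 6*u^2 - 12*u*v^2 + 8*u*v + 18*v^3 - 18*v^2) dv.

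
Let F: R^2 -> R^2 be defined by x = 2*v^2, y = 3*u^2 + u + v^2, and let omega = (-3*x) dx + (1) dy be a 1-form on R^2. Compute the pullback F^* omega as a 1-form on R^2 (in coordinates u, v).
F^* omega = (6*u + 1) du + (-24*v^3 + 2*v) dv

Using F^*(f dg) = (f ∘ F) d(g ∘ F), substitute each coordinate x_i by F_i(u, v) in f_i, and replace dx_i by d F_i = (∂F_i/∂u) du + (∂F_i/∂v) dv.
  For the x component: f_1(F) = -6*v^2; d F_1 = (0) du + (4*v) dv
  For the y component: f_2(F) = 1; d F_2 = (6*u + 1) du + (2*v) dv
Combining and collecting du, dv coefficients:
  coeff of du: 6*u + 1
  coeff of dv: -24*v^3 + 2*v
F^* omega = (6*u + 1) du + (-24*v^3 + 2*v) dv.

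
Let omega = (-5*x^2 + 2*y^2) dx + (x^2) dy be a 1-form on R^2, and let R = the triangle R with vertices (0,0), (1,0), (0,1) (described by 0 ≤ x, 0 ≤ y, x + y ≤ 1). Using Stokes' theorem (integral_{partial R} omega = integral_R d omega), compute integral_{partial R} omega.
integral_(partial R) omega = -1/3

Stokes: integral_partial_R omega = integral_R d omega with d omega = (∂Q/∂x - ∂P/∂y) dx ∧ dy.
  ∂Q/∂x = 2*x
  ∂P/∂y = 4*y
  integrand = ∂Q/∂x - ∂P/∂y = 2*x - 4*y.
Integrating over R: integral_0^1 integral_0^{1-x} (2*x - 4*y) dy dx = -1/3.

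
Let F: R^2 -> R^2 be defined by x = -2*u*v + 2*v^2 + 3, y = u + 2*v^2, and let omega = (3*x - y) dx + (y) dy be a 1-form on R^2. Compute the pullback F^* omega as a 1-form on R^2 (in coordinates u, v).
F^* omega = (12*u*v^2 + 2*u*v + u - 8*v^3 + 2*v^2 - 18*v) du + (12*u^2*v + 2*u^2 - 32*u*v^2 - 18*u + 24*v^3 + 36*v) dv

Using F^*(f dg) = (f ∘ F) d(g ∘ F), substitute each coordinate x_i by F_i(u, v) in f_i, and replace dx_i by d F_i = (∂F_i/∂u) du + (∂F_i/∂v) dv.
  For the x component: f_1(F) = -6*u*v - u + 4*v^2 + 9; d F_1 = (-2*v) du + (-2*u + 4*v) dv
  For the y component: f_2(F) = u + 2*v^2; d F_2 = (1) du + (4*v) dv
Combining and collecting du, dv coefficients:
  coeff of du: 12*u*v^2 + 2*u*v + u - 8*v^3 + 2*v^2 - 18*v
  coeff of dv: 12*u^2*v + 2*u^2 - 32*u*v^2 - 18*u + 24*v^3 + 36*v
F^* omega = (12*u*v^2 + 2*u*v + u - 8*v^3 + 2*v^2 - 18*v) du + (12*u^2*v + 2*u^2 - 32*u*v^2 - 18*u + 24*v^3 + 36*v) dv.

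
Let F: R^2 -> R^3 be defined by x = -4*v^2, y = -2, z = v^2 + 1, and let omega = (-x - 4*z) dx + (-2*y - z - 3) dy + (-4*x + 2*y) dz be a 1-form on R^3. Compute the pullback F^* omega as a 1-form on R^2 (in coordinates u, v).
F^* omega = (32*v^3 + 24*v) dv

Using F^*(f dg) = (f ∘ F) d(g ∘ F), substitute each coordinate x_i by F_i(u, v) in f_i, and replace dx_i by d F_i = (∂F_i/∂u) du + (∂F_i/∂v) dv.
  For the x component: f_1(F) = -4; d F_1 = (0) du + (-8*v) dv
  For the y component: f_2(F) = -v^2; d F_2 = (0) du + (0) dv
  For the z component: f_3(F) = 16*v^2 - 4; d F_3 = (0) du + (2*v) dv
Combining and collecting du, dv coefficients:
  coeff of du: 0
  coeff of dv: 32*v^3 + 24*v
F^* omega = (32*v^3 + 24*v) dv.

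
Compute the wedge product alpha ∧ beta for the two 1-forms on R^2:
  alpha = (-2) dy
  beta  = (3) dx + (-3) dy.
alpha ∧ beta = (6) dx ∧ dy

Distribute the wedge, using dx_i ∧ dx_j = -dx_j ∧ dx_i and dx_i ∧ dx_i = 0. For each pair (i, j) with i < j, the coefficient of dx_i ∧ dx_j in alpha ∧ beta is (alpha_i * beta_j - alpha_j * beta_i). Collecting: alpha ∧ beta = (6) dx ∧ dy.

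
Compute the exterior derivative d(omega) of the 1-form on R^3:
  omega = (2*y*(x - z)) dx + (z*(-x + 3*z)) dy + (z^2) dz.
d(omega) = (-2*x + z) dx ∧ dy + (2*y) dx ∧ dz + (x - 6*z) dy ∧ dz

For a 1-form omega = sum_i f_i dx_i, the exterior derivative is
  d(omega) = sum_{i < j} (∂f_j/∂x_i - ∂f_i/∂x_j) dx_i ∧ dx_j.
  coefficient of dx ∧ dy: ∂f_2/∂x - ∂f_1/∂y = ∂(z*(-x + 3*z))/∂x - ∂(2*y*(x - z))/∂y = -2*x + z
  coefficient of dx ∧ dz: ∂f_3/∂x - ∂f_1/∂z = ∂(z^2)/∂x - ∂(2*y*(x - z))/∂z = 2*y
  coefficient of dy ∧ dz: ∂f_3/∂y - ∂f_2/∂z = ∂(z^2)/∂y - ∂(z*(-x + 3*z))/∂z = x - 6*z
Assembling: d(omega) = (-2*x + z) dx ∧ dy + (2*y) dx ∧ dz + (x - 6*z) dy ∧ dz.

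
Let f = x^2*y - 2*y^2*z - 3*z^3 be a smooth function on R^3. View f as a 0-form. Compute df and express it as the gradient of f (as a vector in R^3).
df = (2*x*y) dx + (x^2 - 4*y*z) dy + (-2*y^2 - 9*z^2) dz; grad f = (2*x*y, x^2 - 4*y*z, -2*y^2 - 9*z^2)

For a 0-form f, d f = (∂f/∂x) dx + (∂f/∂y) dy + (∂f/∂z) dz. The components of the vector representation are exactly the entries of grad f in Cartesian coordinates:
  ∂f/∂x = 2*x*y
  ∂f/∂y = x^2 - 4*y*z
  ∂f/∂z = -2*y^2 - 9*z^2.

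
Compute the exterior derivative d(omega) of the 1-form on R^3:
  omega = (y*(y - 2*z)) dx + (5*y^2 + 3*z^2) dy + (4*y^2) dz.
d(omega) = (-2*y + 2*z) dx ∧ dy + (2*y) dx ∧ dz + (8*y - 6*z) dy ∧ dz

For a 1-form omega = sum_i f_i dx_i, the exterior derivative is
  d(omega) = sum_{i < j} (∂f_j/∂x_i - ∂f_i/∂x_j) dx_i ∧ dx_j.
  coefficient of dx ∧ dy: ∂f_2/∂x - ∂f_1/∂y = ∂(5*y^2 + 3*z^2)/∂x - ∂(y*(y - 2*z))/∂y = -2*y + 2*z
  coefficient of dx ∧ dz: ∂f_3/∂x - ∂f_1/∂z = ∂(4*y^2)/∂x - ∂(y*(y - 2*z))/∂z = 2*y
  coefficient of dy ∧ dz: ∂f_3/∂y - ∂f_2/∂z = ∂(4*y^2)/∂y - ∂(5*y^2 + 3*z^2)/∂z = 8*y - 6*z
Assembling: d(omega) = (-2*y + 2*z) dx ∧ dy + (2*y) dx ∧ dz + (8*y - 6*z) dy ∧ dz.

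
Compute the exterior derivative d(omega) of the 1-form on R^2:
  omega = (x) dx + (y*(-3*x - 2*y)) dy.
d(omega) = (-3*y) dx ∧ dy

For a 1-form omega = sum_i f_i dx_i, the exterior derivative is
  d(omega) = sum_{i < j} (∂f_j/∂x_i - ∂f_i/∂x_j) dx_i ∧ dx_j.
  coefficient of dx ∧ dy: ∂f_2/∂x - ∂f_1/∂y = ∂(y*(-3*x - 2*y))/∂x - ∂(x)/∂y = -3*y
Assembling: d(omega) = (-3*y) dx ∧ dy.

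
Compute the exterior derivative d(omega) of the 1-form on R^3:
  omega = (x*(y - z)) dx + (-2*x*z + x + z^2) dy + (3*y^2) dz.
d(omega) = (-x - 2*z + 1) dx ∧ dy + (x) dx ∧ dz + (2*x + 6*y - 2*z) dy ∧ dz

For a 1-form omega = sum_i f_i dx_i, the exterior derivative is
  d(omega) = sum_{i < j} (∂f_j/∂x_i - ∂f_i/∂x_j) dx_i ∧ dx_j.
  coefficient of dx ∧ dy: ∂f_2/∂x - ∂f_1/∂y = ∂(-2*x*z + x + z^2)/∂x - ∂(x*(y - z))/∂y = -x - 2*z + 1
  coefficient of dx ∧ dz: ∂f_3/∂x - ∂f_1/∂z = ∂(3*y^2)/∂x - ∂(x*(y - z))/∂z = x
  coefficient of dy ∧ dz: ∂f_3/∂y - ∂f_2/∂z = ∂(3*y^2)/∂y - ∂(-2*x*z + x + z^2)/∂z = 2*x + 6*y - 2*z
Assembling: d(omega) = (-x - 2*z + 1) dx ∧ dy + (x) dx ∧ dz + (2*x + 6*y - 2*z) dy ∧ dz.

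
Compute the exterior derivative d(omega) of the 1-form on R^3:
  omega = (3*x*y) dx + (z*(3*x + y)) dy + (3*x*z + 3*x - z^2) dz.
d(omega) = (-3*x + 3*z) dx ∧ dy + (3*z + 3) dx ∧ dz + (-3*x - y) dy ∧ dz

For a 1-form omega = sum_i f_i dx_i, the exterior derivative is
  d(omega) = sum_{i < j} (∂f_j/∂x_i - ∂f_i/∂x_j) dx_i ∧ dx_j.
  coefficient of dx ∧ dy: ∂f_2/∂x - ∂f_1/∂y = ∂(z*(3*x + y))/∂x - ∂(3*x*y)/∂y = -3*x + 3*z
  coefficient of dx ∧ dz: ∂f_3/∂x - ∂f_1/∂z = ∂(3*x*z + 3*x - z^2)/∂x - ∂(3*x*y)/∂z = 3*z + 3
  coefficient of dy ∧ dz: ∂f_3/∂y - ∂f_2/∂z = ∂(3*x*z + 3*x - z^2)/∂y - ∂(z*(3*x + y))/∂z = -3*x - y
Assembling: d(omega) = (-3*x + 3*z) dx ∧ dy + (3*z + 3) dx ∧ dz + (-3*x - y) dy ∧ dz.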